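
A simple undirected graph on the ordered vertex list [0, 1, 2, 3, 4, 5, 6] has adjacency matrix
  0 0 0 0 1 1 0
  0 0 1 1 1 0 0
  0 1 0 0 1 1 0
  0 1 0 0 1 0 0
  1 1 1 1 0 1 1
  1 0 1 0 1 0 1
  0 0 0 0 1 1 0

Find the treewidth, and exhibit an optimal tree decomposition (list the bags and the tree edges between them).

Each bag holds 3 vertices, so the decomposition has width 2, which upper-bounds the treewidth. On the other hand G contains the 3-clique {1, 2, 4}. A clique must lie in a single bag of any decomposition, so no decomposition can have width below 2. Hence tw(G) = 2 exactly.

Treewidth 2.
One such decomposition:
Bags: B1 = {4, 5, 6}  B2 = {2, 4, 5}  B3 = {1, 2, 4}  B4 = {1, 3, 4}  B5 = {0, 4, 5}
Tree: B1–B2, B2–B3, B3–B4, B1–B5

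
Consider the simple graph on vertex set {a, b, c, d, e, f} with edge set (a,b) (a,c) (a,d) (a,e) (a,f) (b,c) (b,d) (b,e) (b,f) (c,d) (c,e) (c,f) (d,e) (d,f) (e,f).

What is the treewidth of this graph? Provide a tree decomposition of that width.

A single bag containing all 6 vertices is trivially a valid decomposition of width 5. For the lower bound, the 6 vertices {a, b, c, d, e, f} are pairwise adjacent, and any tree decomposition puts a clique entirely inside one bag — forcing width ≥ 5. The upper and lower bounds meet at 5, so that is the treewidth.

Treewidth 5.
Bags: B1 = {a, b, c, d, e, f}
Tree: (single bag)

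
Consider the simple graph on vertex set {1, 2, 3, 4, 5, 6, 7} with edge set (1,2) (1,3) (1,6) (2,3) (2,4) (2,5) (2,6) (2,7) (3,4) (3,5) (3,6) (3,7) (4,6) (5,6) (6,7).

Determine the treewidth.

3

A width-3 tree decomposition is:
Bags: B1 = {2, 3, 4, 6}  B2 = {1, 2, 3, 6}  B3 = {2, 3, 5, 6}  B4 = {2, 3, 6, 7}
Tree: B1–B2, B1–B3, B2–B4
Every bag has size at most 4, so the width is 4 − 1 = 3 and tw(G) ≤ 3. Conversely, {1, 2, 3, 6} is a clique of size 4, and the vertices of any clique must share a bag in every tree decomposition; so some bag has ≥ 4 vertices and tw(G) ≥ 3. Therefore the treewidth is 3.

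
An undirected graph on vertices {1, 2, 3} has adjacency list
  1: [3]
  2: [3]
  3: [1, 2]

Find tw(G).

A width-1 tree decomposition is:
Bags: B1 = {1, 3}  B2 = {2, 3}
Tree: B1–B2
Each bag holds 2 vertices, so the decomposition has width 1, which upper-bounds the treewidth. G has an edge, so its treewidth is at least 1. The upper and lower bounds meet at 1, so that is the treewidth.

1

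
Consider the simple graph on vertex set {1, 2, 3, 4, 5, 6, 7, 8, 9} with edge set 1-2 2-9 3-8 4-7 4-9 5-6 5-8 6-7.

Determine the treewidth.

1

A width-1 tree decomposition is:
Bags: B1 = {1, 2}  B2 = {2, 9}  B3 = {4, 9}  B4 = {4, 7}  B5 = {6, 7}  B6 = {5, 6}  B7 = {5, 8}  B8 = {3, 8}
Tree: B1–B2, B2–B3, B3–B4, B4–B5, B5–B6, B6–B7, B7–B8
Every bag has size at most 2, so the width is 2 − 1 = 1 and tw(G) ≤ 1. G has an edge, so its treewidth is at least 1. The upper and lower bounds meet at 1, so that is the treewidth.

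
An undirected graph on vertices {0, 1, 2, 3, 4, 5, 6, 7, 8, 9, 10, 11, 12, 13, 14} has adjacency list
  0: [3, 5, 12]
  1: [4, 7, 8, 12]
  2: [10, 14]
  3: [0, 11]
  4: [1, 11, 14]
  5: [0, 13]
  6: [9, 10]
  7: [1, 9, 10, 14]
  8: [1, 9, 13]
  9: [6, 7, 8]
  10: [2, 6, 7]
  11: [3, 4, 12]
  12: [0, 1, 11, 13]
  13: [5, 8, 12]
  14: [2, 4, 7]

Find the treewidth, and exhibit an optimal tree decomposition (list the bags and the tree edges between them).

Treewidth 3.
Bags: B1 = {2, 6, 10, 14}  B2 = {6, 7, 10, 14}  B3 = {6, 7, 9, 14}  B4 = {4, 7, 9, 14}  B5 = {1, 4, 7, 9}  B6 = {1, 4, 8, 9}  B7 = {1, 4, 8, 11}  B8 = {1, 8, 11, 12}  B9 = {8, 11, 12, 13}  B10 = {3, 11, 12, 13}  B11 = {0, 3, 12, 13}  B12 = {0, 3, 5, 13}
Tree: B1–B2, B2–B3, B3–B4, B4–B5, B5–B6, B6–B7, B7–B8, B8–B9, B9–B10, B10–B11, B11–B12

The largest bag has 4 vertices, giving width 3; this decomposition certifies tw(G) ≤ 3. For the lower bound: the 4 vertex sets {2,6,10}, {14}, {7}, {1,4,8,9} are disjoint, each induces a connected subgraph, and every pair is joined by at least one edge of G. Contracting each set to a single vertex therefore yields K_{4} as a minor, and since treewidth is minor-monotone, tw(G) ≥ tw(K_{4}) = 3. The upper and lower bounds meet at 3, so that is the treewidth.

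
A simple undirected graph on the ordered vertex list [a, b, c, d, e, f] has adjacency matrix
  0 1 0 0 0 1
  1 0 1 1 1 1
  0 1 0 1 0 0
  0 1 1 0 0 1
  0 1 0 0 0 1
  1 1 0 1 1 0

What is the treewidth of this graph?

2

A width-2 tree decomposition is:
Bags: B1 = {b, d, f}  B2 = {a, b, f}  B3 = {b, c, d}  B4 = {b, e, f}
Tree: B1–B2, B1–B3, B2–B4
The largest bag has 3 vertices, giving width 2; this decomposition certifies tw(G) ≤ 2. Conversely, {b, c, d} is a clique of size 3, and the vertices of any clique must share a bag in every tree decomposition; so some bag has ≥ 3 vertices and tw(G) ≥ 2. The upper and lower bounds meet at 2, so that is the treewidth.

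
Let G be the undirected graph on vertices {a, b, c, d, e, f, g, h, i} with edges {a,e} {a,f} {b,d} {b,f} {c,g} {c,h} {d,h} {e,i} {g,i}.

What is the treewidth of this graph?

2

A width-2 tree decomposition is:
Bags: B1 = {b, d, h}  B2 = {b, c, h}  B3 = {b, c, g}  B4 = {b, g, i}  B5 = {b, e, i}  B6 = {a, b, e}  B7 = {a, b, f}
Tree: B1–B2, B2–B3, B3–B4, B4–B5, B5–B6, B6–B7
Each bag holds 3 vertices, so the decomposition has width 2, which upper-bounds the treewidth. Since b–d–h–c–g–i–e–a–f–b is a cycle in G, G is not acyclic. Forests are exactly the graphs of treewidth ≤ 1, so tw(G) ≥ 2. The upper and lower bounds meet at 2, so that is the treewidth.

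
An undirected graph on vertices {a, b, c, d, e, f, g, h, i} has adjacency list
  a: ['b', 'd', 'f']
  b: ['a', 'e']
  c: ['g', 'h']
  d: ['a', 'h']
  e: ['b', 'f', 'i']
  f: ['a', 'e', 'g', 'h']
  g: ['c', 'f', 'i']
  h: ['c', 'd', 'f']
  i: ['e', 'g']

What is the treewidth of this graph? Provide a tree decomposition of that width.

The largest bag has 4 vertices, giving width 3; this decomposition certifies tw(G) ≤ 3. For the lower bound: the 4 vertex sets {c,g,i}, {e}, {f}, {a,b,d,h} are disjoint, each induces a connected subgraph, and every pair is joined by at least one edge of G. Contracting each set to a single vertex therefore yields K_{4} as a minor, and since treewidth is minor-monotone, tw(G) ≥ tw(K_{4}) = 3. Therefore the treewidth is 3.

Treewidth 3.
One optimal decomposition is:
Bags: B1 = {c, e, g, i}  B2 = {c, e, f, g}  B3 = {c, e, f, h}  B4 = {b, e, f, h}  B5 = {a, b, f, h}  B6 = {a, b, d, h}
Tree: B1–B2, B2–B3, B3–B4, B4–B5, B5–B6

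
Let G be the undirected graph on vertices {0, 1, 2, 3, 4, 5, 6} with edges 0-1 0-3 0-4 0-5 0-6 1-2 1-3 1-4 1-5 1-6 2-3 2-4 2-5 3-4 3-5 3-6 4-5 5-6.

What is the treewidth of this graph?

4

A width-4 tree decomposition is:
Bags: B1 = {0, 1, 3, 4, 5}  B2 = {0, 1, 3, 5, 6}  B3 = {1, 2, 3, 4, 5}
Tree: B1–B2, B1–B3
Each bag holds 5 vertices, so the decomposition has width 4, which upper-bounds the treewidth. For the lower bound, the 5 vertices {0, 1, 3, 4, 5} are pairwise adjacent, and any tree decomposition puts a clique entirely inside one bag — forcing width ≥ 4. Therefore the treewidth is 4.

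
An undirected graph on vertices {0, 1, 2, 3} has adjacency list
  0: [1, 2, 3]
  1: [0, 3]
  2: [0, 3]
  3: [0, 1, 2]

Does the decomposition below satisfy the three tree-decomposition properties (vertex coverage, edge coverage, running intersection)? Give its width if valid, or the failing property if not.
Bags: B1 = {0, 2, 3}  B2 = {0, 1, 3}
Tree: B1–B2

Yes; width 2.

Vertex coverage: the bags together contain {0, 1, 2, 3}, the full vertex set. Edge coverage: each edge of G has both endpoints in at least one bag. Running intersection: for every vertex, the bags containing it form a connected subtree. All three properties hold, so this is a valid tree decomposition of width max|bag| − 1 = 2, and hence tw(G) ≤ 2.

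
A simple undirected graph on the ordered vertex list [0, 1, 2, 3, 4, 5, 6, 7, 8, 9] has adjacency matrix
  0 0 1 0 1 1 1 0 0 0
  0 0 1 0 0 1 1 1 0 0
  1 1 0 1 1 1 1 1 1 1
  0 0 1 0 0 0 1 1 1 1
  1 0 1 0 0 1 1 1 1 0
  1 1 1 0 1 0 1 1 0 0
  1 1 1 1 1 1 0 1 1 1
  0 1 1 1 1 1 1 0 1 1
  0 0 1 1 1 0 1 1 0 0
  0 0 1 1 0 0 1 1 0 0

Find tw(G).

A width-4 tree decomposition is:
Bags: B1 = {2, 4, 6, 7, 8}  B2 = {2, 4, 5, 6, 7}  B3 = {0, 2, 4, 5, 6}  B4 = {2, 3, 6, 7, 8}  B5 = {1, 2, 5, 6, 7}  B6 = {2, 3, 6, 7, 9}
Tree: B1–B2, B2–B3, B1–B4, B2–B5, B4–B6
Each bag holds 5 vertices, so the decomposition has width 4, which upper-bounds the treewidth. On the other hand G contains the 5-clique {0, 2, 4, 5, 6}. A clique must lie in a single bag of any decomposition, so no decomposition can have width below 4. Combining the bounds, tw(G) = 4.

4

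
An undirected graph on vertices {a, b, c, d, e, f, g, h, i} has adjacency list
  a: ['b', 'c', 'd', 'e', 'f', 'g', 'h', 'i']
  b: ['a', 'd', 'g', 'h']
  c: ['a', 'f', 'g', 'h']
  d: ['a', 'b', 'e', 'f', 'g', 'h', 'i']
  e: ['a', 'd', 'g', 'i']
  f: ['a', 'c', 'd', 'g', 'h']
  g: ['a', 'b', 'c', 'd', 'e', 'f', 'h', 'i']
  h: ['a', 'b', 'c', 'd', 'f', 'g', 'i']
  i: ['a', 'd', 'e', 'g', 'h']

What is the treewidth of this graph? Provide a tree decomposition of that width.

The largest bag has 5 vertices, giving width 4; this decomposition certifies tw(G) ≤ 4. On the other hand G contains the 5-clique {a, d, e, g, i}. A clique must lie in a single bag of any decomposition, so no decomposition can have width below 4. Hence tw(G) = 4 exactly.

Treewidth 4.
Bags: B1 = {a, b, d, g, h}  B2 = {a, d, g, h, i}  B3 = {a, d, f, g, h}  B4 = {a, d, e, g, i}  B5 = {a, c, f, g, h}
Tree: B1–B2, B2–B3, B2–B4, B3–B5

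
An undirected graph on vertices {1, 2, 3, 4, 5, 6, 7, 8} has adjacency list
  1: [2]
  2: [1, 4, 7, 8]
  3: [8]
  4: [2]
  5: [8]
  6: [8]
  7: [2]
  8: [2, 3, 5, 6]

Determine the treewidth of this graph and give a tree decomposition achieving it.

Treewidth 1.
One optimal decomposition is:
Bags: B1 = {2, 7}  B2 = {2, 8}  B3 = {2, 4}  B4 = {6, 8}  B5 = {3, 8}  B6 = {5, 8}  B7 = {1, 2}
Tree: B1–B2, B1–B3, B2–B4, B2–B5, B4–B6, B1–B7

Each bag holds 2 vertices, so the decomposition has width 1, which upper-bounds the treewidth. Any graph with an edge has treewidth ≥ 1, and G has the edge 7–2. Hence tw(G) = 1 exactly.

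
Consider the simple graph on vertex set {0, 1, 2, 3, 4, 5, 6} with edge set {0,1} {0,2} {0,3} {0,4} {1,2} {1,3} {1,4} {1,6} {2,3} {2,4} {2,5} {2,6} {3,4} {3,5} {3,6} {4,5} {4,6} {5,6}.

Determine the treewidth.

A width-4 tree decomposition is:
Bags: B1 = {0, 1, 2, 3, 4}  B2 = {1, 2, 3, 4, 6}  B3 = {2, 3, 4, 5, 6}
Tree: B1–B2, B2–B3
Each bag holds 5 vertices, so the decomposition has width 4, which upper-bounds the treewidth. Conversely, {0, 1, 2, 3, 4} is a clique of size 5, and the vertices of any clique must share a bag in every tree decomposition; so some bag has ≥ 5 vertices and tw(G) ≥ 4. Hence tw(G) = 4 exactly.

4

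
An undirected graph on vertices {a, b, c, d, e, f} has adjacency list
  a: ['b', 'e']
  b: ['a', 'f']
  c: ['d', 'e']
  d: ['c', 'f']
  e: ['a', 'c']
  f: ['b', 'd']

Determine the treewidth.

A width-2 tree decomposition is:
Bags: B1 = {a, b, e}  B2 = {b, c, e}  B3 = {b, c, d}  B4 = {b, d, f}
Tree: B1–B2, B2–B3, B3–B4
Every bag has size at most 3, so the width is 3 − 1 = 2 and tw(G) ≤ 2. The edges b–a–e–c–d–f–b form a cycle, so G is not a tree and its treewidth is at least 2. Combining the bounds, tw(G) = 2.

2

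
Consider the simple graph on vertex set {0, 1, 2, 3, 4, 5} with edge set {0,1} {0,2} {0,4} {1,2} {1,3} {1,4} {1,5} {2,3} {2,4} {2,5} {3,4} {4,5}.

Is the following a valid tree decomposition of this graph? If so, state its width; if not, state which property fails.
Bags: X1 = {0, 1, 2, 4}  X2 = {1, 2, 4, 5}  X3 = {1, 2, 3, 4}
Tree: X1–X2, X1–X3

Vertex coverage: the bags together contain {0, 1, 2, 3, 4, 5}, the full vertex set. Edge coverage: each edge of G has both endpoints in at least one bag. Running intersection: for every vertex, the bags containing it form a connected subtree. All three properties hold, so this is a valid tree decomposition of width max|bag| − 1 = 3, and hence tw(G) ≤ 3.

Yes; width 3.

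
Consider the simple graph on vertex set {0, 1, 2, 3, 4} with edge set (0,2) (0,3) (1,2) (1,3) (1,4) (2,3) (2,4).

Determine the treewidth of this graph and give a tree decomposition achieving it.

Each bag holds 3 vertices, so the decomposition has width 2, which upper-bounds the treewidth. On the other hand G contains the 3-clique {0, 2, 3}. A clique must lie in a single bag of any decomposition, so no decomposition can have width below 2. Combining the bounds, tw(G) = 2.

Treewidth 2.
Bags: B1 = {0, 2, 3}  B2 = {1, 2, 3}  B3 = {1, 2, 4}
Tree: B1–B2, B2–B3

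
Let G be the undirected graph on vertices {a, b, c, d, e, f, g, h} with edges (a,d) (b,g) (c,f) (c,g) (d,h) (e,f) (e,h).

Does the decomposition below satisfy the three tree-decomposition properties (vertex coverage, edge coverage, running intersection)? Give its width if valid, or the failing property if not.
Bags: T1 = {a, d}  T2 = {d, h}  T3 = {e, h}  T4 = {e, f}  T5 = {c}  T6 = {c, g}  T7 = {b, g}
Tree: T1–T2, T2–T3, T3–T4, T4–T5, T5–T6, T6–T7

A tree decomposition must satisfy three properties: every vertex lies in some bag; for every edge, both endpoints lie together in some bag; and for every vertex, the bags containing it form a connected subtree. Here edge (f,c) lies in no bag, so the decomposition is invalid.

No — edge (f,c) lies in no bag.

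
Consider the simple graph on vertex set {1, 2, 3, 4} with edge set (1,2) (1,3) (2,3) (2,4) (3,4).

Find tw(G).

A width-2 tree decomposition is:
Bags: B1 = {2, 3, 4}  B2 = {1, 2, 3}
Tree: B1–B2
The largest bag has 3 vertices, giving width 2; this decomposition certifies tw(G) ≤ 2. On the other hand G contains the 3-clique {1, 2, 3}. A clique must lie in a single bag of any decomposition, so no decomposition can have width below 2. Therefore the treewidth is 2.

2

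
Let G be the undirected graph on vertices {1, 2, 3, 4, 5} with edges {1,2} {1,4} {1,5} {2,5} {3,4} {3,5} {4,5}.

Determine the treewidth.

A width-2 tree decomposition is:
Bags: B1 = {1, 4, 5}  B2 = {3, 4, 5}  B3 = {1, 2, 5}
Tree: B1–B2, B1–B3
Every bag has size at most 3, so the width is 3 − 1 = 2 and tw(G) ≤ 2. Conversely, {1, 2, 5} is a clique of size 3, and the vertices of any clique must share a bag in every tree decomposition; so some bag has ≥ 3 vertices and tw(G) ≥ 2. The upper and lower bounds meet at 2, so that is the treewidth.

2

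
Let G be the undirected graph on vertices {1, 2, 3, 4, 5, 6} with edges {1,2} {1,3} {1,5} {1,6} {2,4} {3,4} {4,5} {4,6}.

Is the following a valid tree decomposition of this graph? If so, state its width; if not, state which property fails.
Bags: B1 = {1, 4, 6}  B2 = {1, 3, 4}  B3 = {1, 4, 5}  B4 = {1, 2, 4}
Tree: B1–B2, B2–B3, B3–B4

Every vertex of G appears in some bag (union = {1, 2, 3, 4, 5, 6}); every edge is covered by a bag; and for each vertex v the set of bags containing v is connected in the bag tree. The decomposition is therefore valid. The largest bag has 3 vertices, so the width is 2.

Yes; width 2.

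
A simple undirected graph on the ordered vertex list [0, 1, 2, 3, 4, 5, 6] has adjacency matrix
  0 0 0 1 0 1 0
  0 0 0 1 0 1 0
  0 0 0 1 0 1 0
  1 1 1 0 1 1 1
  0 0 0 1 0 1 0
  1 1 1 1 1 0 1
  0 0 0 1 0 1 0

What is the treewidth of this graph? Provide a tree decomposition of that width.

Treewidth 2.
Bags: B1 = {3, 5, 6}  B2 = {1, 3, 5}  B3 = {2, 3, 5}  B4 = {0, 3, 5}  B5 = {3, 4, 5}
Tree: B1–B2, B1–B3, B1–B4, B4–B5

Every bag has size at most 3, so the width is 3 − 1 = 2 and tw(G) ≤ 2. For the lower bound, the 3 vertices {0, 3, 5} are pairwise adjacent, and any tree decomposition puts a clique entirely inside one bag — forcing width ≥ 2. Combining the bounds, tw(G) = 2.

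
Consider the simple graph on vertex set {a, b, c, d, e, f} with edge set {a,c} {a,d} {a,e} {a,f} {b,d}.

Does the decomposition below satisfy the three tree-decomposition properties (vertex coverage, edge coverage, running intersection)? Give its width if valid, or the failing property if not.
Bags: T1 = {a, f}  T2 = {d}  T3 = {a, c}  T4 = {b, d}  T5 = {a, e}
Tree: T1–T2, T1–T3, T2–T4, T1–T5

No — edge (a,d) lies in no bag.

A tree decomposition must satisfy three properties: every vertex lies in some bag; for every edge, both endpoints lie together in some bag; and for every vertex, the bags containing it form a connected subtree. Here edge (a,d) lies in no bag, so the decomposition is invalid.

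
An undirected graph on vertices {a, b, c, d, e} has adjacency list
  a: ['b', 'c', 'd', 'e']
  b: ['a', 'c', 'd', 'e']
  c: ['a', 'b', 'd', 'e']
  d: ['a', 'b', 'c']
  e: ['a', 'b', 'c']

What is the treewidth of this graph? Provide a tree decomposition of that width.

Treewidth 3.
One such decomposition:
Bags: B1 = {a, b, c, d}  B2 = {a, b, c, e}
Tree: B1–B2

Each bag holds 4 vertices, so the decomposition has width 3, which upper-bounds the treewidth. On the other hand G contains the 4-clique {a, b, c, d}. A clique must lie in a single bag of any decomposition, so no decomposition can have width below 3. Hence tw(G) = 3 exactly.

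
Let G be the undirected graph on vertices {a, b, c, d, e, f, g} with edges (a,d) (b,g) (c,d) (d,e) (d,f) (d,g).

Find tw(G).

1

A width-1 tree decomposition is:
Bags: B1 = {d, f}  B2 = {d, e}  B3 = {a, d}  B4 = {c, d}  B5 = {d, g}  B6 = {b, g}
Tree: B1–B2, B1–B3, B1–B4, B4–B5, B5–B6
Every bag has size at most 2, so the width is 2 − 1 = 1 and tw(G) ≤ 1. Any graph with an edge has treewidth ≥ 1, and G has the edge d–f. The upper and lower bounds meet at 1, so that is the treewidth.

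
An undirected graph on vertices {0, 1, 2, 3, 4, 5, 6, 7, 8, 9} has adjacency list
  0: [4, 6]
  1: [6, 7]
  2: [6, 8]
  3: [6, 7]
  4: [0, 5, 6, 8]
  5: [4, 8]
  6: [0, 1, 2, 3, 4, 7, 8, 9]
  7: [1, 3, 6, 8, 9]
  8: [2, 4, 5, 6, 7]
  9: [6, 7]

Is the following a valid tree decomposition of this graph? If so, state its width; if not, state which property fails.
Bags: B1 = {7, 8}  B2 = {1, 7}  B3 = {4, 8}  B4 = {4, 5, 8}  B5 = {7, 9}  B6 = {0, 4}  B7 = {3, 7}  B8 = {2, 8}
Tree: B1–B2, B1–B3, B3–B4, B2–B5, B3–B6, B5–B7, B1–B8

A tree decomposition must satisfy three properties: every vertex lies in some bag; for every edge, both endpoints lie together in some bag; and for every vertex, the bags containing it form a connected subtree. Here vertex 6 appears in no bag, so the decomposition is invalid.

No — vertex 6 appears in no bag.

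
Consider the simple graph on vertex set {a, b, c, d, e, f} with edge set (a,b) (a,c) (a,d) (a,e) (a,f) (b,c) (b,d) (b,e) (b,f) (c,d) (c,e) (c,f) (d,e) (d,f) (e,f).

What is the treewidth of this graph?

5

A width-5 tree decomposition is:
Bags: B1 = {a, b, c, d, e, f}
Tree: (single bag)
A single bag containing all 6 vertices is trivially a valid decomposition of width 5. On the other hand G contains the 6-clique {a, b, c, d, e, f}. A clique must lie in a single bag of any decomposition, so no decomposition can have width below 5. Combining the bounds, tw(G) = 5.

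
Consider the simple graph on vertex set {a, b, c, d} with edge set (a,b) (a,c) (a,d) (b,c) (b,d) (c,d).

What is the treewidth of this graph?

3

A width-3 tree decomposition is:
Bags: B1 = {a, b, c, d}
Tree: (single bag)
With just one bag of size 4, the width is 4 − 1 = 3, so tw(G) ≤ 3. Conversely, {a, b, c, d} is a clique of size 4, and the vertices of any clique must share a bag in every tree decomposition; so some bag has ≥ 4 vertices and tw(G) ≥ 3. Combining the bounds, tw(G) = 3.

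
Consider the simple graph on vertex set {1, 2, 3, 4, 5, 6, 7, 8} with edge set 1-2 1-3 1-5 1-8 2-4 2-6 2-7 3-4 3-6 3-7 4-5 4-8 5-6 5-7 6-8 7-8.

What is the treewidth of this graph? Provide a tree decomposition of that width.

Treewidth 4.
One optimal decomposition is:
Bags: B1 = {1, 4, 5, 6, 7}  B2 = {1, 2, 4, 6, 7}  B3 = {1, 4, 6, 7, 8}  B4 = {1, 3, 4, 6, 7}
Tree: B1–B2, B2–B3, B3–B4

Each bag holds 5 vertices, so the decomposition has width 4, which upper-bounds the treewidth. For the lower bound: the 5 vertex sets {5,7}, {1,2}, {4,8}, {6}, {3} are disjoint, each induces a connected subgraph, and every pair is joined by at least one edge of G. Contracting each set to a single vertex therefore yields K_{5} as a minor, and since treewidth is minor-monotone, tw(G) ≥ tw(K_{5}) = 4. Therefore the treewidth is 4.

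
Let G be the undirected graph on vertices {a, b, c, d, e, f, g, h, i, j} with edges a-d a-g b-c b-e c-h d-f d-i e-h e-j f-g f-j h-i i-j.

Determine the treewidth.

2

A width-2 tree decomposition is:
Bags: B1 = {b, c, h}  B2 = {b, e, h}  B3 = {e, h, i}  B4 = {e, i, j}  B5 = {d, i, j}  B6 = {d, f, j}  B7 = {a, d, f}  B8 = {a, f, g}
Tree: B1–B2, B2–B3, B3–B4, B4–B5, B5–B6, B6–B7, B7–B8
Each bag holds 3 vertices, so the decomposition has width 2, which upper-bounds the treewidth. Since c–b–e–h–c is a cycle in G, G is not acyclic. Forests are exactly the graphs of treewidth ≤ 1, so tw(G) ≥ 2. The upper and lower bounds meet at 2, so that is the treewidth.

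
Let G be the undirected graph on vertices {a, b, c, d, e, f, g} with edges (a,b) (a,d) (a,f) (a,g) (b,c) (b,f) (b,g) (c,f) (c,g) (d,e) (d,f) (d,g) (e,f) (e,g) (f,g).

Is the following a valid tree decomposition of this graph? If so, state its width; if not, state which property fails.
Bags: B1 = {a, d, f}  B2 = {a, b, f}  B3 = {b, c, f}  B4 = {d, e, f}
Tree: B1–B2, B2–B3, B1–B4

No — vertex g appears in no bag.

A tree decomposition must satisfy three properties: every vertex lies in some bag; for every edge, both endpoints lie together in some bag; and for every vertex, the bags containing it form a connected subtree. Here vertex g appears in no bag, so the decomposition is invalid.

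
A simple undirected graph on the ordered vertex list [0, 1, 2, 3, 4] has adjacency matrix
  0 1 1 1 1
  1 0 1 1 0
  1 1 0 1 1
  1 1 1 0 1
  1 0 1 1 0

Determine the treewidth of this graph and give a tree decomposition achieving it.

Each bag holds 4 vertices, so the decomposition has width 3, which upper-bounds the treewidth. For the lower bound, the 4 vertices {0, 1, 2, 3} are pairwise adjacent, and any tree decomposition puts a clique entirely inside one bag — forcing width ≥ 3. The upper and lower bounds meet at 3, so that is the treewidth.

Treewidth 3.
One such decomposition:
Bags: B1 = {0, 1, 2, 3}  B2 = {0, 2, 3, 4}
Tree: B1–B2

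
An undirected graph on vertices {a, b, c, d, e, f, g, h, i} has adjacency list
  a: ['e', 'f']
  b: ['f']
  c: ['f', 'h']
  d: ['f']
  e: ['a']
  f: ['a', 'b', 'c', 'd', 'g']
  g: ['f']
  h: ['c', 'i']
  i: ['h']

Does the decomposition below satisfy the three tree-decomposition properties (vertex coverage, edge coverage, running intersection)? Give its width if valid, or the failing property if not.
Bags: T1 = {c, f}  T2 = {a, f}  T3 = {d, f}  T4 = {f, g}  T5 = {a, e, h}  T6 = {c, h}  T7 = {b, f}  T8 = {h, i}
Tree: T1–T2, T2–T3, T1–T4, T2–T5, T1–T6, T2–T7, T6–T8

No — bags containing vertex h are not connected in the tree.

A tree decomposition must satisfy three properties: every vertex lies in some bag; for every edge, both endpoints lie together in some bag; and for every vertex, the bags containing it form a connected subtree. Here bags containing vertex h are not connected in the tree, so the decomposition is invalid.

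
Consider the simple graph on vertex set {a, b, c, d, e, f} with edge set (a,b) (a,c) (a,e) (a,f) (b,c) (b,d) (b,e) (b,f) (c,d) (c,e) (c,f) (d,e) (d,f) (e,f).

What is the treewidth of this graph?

A width-4 tree decomposition is:
Bags: B1 = {a, b, c, e, f}  B2 = {b, c, d, e, f}
Tree: B1–B2
The largest bag has 5 vertices, giving width 4; this decomposition certifies tw(G) ≤ 4. On the other hand G contains the 5-clique {b, c, d, e, f}. A clique must lie in a single bag of any decomposition, so no decomposition can have width below 4. Combining the bounds, tw(G) = 4.

4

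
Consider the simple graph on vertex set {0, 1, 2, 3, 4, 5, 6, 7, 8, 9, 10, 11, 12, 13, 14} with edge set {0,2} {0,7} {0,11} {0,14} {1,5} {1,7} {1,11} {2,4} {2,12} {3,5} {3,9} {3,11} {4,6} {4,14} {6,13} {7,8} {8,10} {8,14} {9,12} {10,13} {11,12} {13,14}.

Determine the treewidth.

3

A width-3 tree decomposition is:
Bags: B1 = {1, 3, 5, 9}  B2 = {1, 3, 9, 11}  B3 = {1, 9, 11, 12}  B4 = {1, 7, 11, 12}  B5 = {0, 7, 11, 12}  B6 = {0, 2, 7, 12}  B7 = {0, 2, 7, 8}  B8 = {0, 2, 8, 14}  B9 = {2, 4, 8, 14}  B10 = {4, 8, 10, 14}  B11 = {4, 10, 13, 14}  B12 = {4, 6, 10, 13}
Tree: B1–B2, B2–B3, B3–B4, B4–B5, B5–B6, B6–B7, B7–B8, B8–B9, B9–B10, B10–B11, B11–B12
The largest bag has 4 vertices, giving width 3; this decomposition certifies tw(G) ≤ 3. For the lower bound: the 4 vertex sets {3,5,9}, {1}, {11}, {0,2,7,12} are disjoint, each induces a connected subgraph, and every pair is joined by at least one edge of G. Contracting each set to a single vertex therefore yields K_{4} as a minor, and since treewidth is minor-monotone, tw(G) ≥ tw(K_{4}) = 3. Combining the bounds, tw(G) = 3.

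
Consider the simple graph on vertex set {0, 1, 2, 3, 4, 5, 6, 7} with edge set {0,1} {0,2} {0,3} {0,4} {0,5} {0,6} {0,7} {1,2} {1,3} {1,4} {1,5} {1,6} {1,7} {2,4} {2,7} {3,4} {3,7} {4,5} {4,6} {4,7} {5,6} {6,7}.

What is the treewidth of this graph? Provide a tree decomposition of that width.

Treewidth 4.
One optimal decomposition is:
Bags: B1 = {0, 1, 3, 4, 7}  B2 = {0, 1, 2, 4, 7}  B3 = {0, 1, 4, 6, 7}  B4 = {0, 1, 4, 5, 6}
Tree: B1–B2, B2–B3, B3–B4

Each bag holds 5 vertices, so the decomposition has width 4, which upper-bounds the treewidth. Conversely, {0, 1, 4, 5, 6} is a clique of size 5, and the vertices of any clique must share a bag in every tree decomposition; so some bag has ≥ 5 vertices and tw(G) ≥ 4. The upper and lower bounds meet at 4, so that is the treewidth.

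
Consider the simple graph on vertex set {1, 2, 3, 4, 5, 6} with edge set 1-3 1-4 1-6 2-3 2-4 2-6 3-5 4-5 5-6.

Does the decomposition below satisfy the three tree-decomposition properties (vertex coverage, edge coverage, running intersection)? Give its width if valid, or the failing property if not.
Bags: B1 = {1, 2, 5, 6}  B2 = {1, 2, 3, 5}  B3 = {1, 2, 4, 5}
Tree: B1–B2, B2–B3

Checking the three conditions: (i) the bags cover all of {1, 2, 3, 4, 5, 6}; (ii) for each edge, some bag contains both endpoints; (iii) the bags containing any fixed vertex form a subtree. All hold, so the decomposition is valid with width 4 − 1 = 3.

Yes; width 3.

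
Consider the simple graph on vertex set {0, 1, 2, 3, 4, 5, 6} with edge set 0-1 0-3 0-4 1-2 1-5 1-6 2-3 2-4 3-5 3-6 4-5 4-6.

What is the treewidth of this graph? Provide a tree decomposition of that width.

The largest bag has 4 vertices, giving width 3; this decomposition certifies tw(G) ≤ 3. For the lower bound: the 4 vertex sets {3,5}, {4,6}, {1}, {0} are disjoint, each induces a connected subgraph, and every pair is joined by at least one edge of G. Contracting each set to a single vertex therefore yields K_{4} as a minor, and since treewidth is minor-monotone, tw(G) ≥ tw(K_{4}) = 3. The upper and lower bounds meet at 3, so that is the treewidth.

Treewidth 3.
Bags: B1 = {1, 3, 4, 5}  B2 = {1, 3, 4, 6}  B3 = {0, 1, 3, 4}  B4 = {1, 2, 3, 4}
Tree: B1–B2, B2–B3, B3–B4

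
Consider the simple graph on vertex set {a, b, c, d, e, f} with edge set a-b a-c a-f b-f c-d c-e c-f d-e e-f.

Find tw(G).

A width-2 tree decomposition is:
Bags: B1 = {a, b, f}  B2 = {a, c, f}  B3 = {c, e, f}  B4 = {c, d, e}
Tree: B1–B2, B2–B3, B3–B4
The largest bag has 3 vertices, giving width 2; this decomposition certifies tw(G) ≤ 2. On the other hand G contains the 3-clique {c, d, e}. A clique must lie in a single bag of any decomposition, so no decomposition can have width below 2. Therefore the treewidth is 2.

2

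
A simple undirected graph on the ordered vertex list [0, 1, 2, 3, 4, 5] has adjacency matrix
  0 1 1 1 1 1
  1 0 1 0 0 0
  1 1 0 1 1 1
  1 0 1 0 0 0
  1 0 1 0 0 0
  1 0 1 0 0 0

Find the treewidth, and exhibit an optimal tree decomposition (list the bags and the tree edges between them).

Treewidth 2.
One optimal decomposition is:
Bags: B1 = {0, 2, 5}  B2 = {0, 2, 3}  B3 = {0, 2, 4}  B4 = {0, 1, 2}
Tree: B1–B2, B1–B3, B3–B4

The largest bag has 3 vertices, giving width 2; this decomposition certifies tw(G) ≤ 2. On the other hand G contains the 3-clique {0, 1, 2}. A clique must lie in a single bag of any decomposition, so no decomposition can have width below 2. Hence tw(G) = 2 exactly.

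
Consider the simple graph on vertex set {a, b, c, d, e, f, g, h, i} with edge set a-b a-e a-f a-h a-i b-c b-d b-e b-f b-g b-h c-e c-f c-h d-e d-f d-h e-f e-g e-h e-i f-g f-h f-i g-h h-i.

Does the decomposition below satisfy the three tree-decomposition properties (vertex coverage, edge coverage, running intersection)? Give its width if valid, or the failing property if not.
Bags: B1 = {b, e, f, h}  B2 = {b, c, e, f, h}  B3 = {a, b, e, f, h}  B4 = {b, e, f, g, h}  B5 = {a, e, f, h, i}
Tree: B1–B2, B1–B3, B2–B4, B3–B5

No — vertex d appears in no bag.

A tree decomposition must satisfy three properties: every vertex lies in some bag; for every edge, both endpoints lie together in some bag; and for every vertex, the bags containing it form a connected subtree. Here vertex d appears in no bag, so the decomposition is invalid.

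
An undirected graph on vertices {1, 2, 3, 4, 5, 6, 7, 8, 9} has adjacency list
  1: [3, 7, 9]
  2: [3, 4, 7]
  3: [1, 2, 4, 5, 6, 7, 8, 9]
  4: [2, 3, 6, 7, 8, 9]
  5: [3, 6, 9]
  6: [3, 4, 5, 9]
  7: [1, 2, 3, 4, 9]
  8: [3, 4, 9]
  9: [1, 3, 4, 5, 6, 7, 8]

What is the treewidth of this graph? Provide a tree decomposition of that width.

The largest bag has 4 vertices, giving width 3; this decomposition certifies tw(G) ≤ 3. On the other hand G contains the 4-clique {1, 3, 7, 9}. A clique must lie in a single bag of any decomposition, so no decomposition can have width below 3. Combining the bounds, tw(G) = 3.

Treewidth 3.
One such decomposition:
Bags: B1 = {3, 4, 6, 9}  B2 = {3, 4, 8, 9}  B3 = {3, 5, 6, 9}  B4 = {3, 4, 7, 9}  B5 = {1, 3, 7, 9}  B6 = {2, 3, 4, 7}
Tree: B1–B2, B1–B3, B2–B4, B4–B5, B4–B6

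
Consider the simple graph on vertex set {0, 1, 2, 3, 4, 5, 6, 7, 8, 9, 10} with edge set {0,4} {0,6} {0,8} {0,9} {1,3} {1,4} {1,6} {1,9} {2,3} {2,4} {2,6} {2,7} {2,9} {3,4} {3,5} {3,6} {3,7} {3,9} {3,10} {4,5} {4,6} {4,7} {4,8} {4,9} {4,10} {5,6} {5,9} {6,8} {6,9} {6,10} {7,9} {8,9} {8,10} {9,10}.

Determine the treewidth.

4

A width-4 tree decomposition is:
Bags: B1 = {1, 3, 4, 6, 9}  B2 = {3, 4, 6, 9, 10}  B3 = {3, 4, 5, 6, 9}  B4 = {2, 3, 4, 6, 9}  B5 = {4, 6, 8, 9, 10}  B6 = {0, 4, 6, 8, 9}  B7 = {2, 3, 4, 7, 9}
Tree: B1–B2, B2–B3, B1–B4, B2–B5, B5–B6, B4–B7
Every bag has size at most 5, so the width is 5 − 1 = 4 and tw(G) ≤ 4. Conversely, {0, 4, 6, 8, 9} is a clique of size 5, and the vertices of any clique must share a bag in every tree decomposition; so some bag has ≥ 5 vertices and tw(G) ≥ 4. Combining the bounds, tw(G) = 4.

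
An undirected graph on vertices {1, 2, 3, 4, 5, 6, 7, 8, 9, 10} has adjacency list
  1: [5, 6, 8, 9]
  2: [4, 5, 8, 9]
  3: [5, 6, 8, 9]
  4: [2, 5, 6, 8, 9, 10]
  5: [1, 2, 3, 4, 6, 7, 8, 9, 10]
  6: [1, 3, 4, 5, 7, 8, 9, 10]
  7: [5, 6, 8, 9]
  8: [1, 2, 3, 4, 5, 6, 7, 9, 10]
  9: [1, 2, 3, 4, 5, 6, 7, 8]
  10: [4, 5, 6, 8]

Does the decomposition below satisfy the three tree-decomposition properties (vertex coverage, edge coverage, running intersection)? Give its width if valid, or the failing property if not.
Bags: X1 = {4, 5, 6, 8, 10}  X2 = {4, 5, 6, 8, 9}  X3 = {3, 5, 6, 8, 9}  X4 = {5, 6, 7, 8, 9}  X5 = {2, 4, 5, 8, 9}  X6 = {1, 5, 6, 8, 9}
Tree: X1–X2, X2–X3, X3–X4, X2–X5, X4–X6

Checking the three conditions: (i) the bags cover all of {1, 2, 3, 4, 5, 6, 7, 8, 9, 10}; (ii) for each edge, some bag contains both endpoints; (iii) the bags containing any fixed vertex form a subtree. All hold, so the decomposition is valid with width 5 − 1 = 4.

Yes; width 4.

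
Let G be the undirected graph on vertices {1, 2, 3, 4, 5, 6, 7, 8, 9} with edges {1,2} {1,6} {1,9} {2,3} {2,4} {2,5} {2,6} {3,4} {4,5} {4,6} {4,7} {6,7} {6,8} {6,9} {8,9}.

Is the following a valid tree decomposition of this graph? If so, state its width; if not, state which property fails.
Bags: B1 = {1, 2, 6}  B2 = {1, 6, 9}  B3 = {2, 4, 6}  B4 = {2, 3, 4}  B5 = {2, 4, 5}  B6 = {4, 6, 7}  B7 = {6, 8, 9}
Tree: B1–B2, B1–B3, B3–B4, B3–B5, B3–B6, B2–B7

Yes; width 2.

Vertex coverage: the bags together contain {1, 2, 3, 4, 5, 6, 7, 8, 9}, the full vertex set. Edge coverage: each edge of G has both endpoints in at least one bag. Running intersection: for every vertex, the bags containing it form a connected subtree. All three properties hold, so this is a valid tree decomposition of width max|bag| − 1 = 2, and hence tw(G) ≤ 2.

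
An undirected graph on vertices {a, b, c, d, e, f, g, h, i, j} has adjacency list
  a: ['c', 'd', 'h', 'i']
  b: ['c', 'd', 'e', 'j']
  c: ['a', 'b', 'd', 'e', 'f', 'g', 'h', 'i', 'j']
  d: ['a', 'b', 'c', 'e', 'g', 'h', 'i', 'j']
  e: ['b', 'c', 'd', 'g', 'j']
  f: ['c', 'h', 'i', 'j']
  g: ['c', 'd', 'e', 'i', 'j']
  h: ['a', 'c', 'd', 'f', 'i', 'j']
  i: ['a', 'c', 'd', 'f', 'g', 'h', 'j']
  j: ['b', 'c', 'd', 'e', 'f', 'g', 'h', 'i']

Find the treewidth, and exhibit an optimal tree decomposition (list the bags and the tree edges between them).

Treewidth 4.
One such decomposition:
Bags: B1 = {c, d, e, g, j}  B2 = {c, d, g, i, j}  B3 = {b, c, d, e, j}  B4 = {c, d, h, i, j}  B5 = {a, c, d, h, i}  B6 = {c, f, h, i, j}
Tree: B1–B2, B1–B3, B2–B4, B4–B5, B4–B6

Every bag has size at most 5, so the width is 5 − 1 = 4 and tw(G) ≤ 4. On the other hand G contains the 5-clique {c, d, e, g, j}. A clique must lie in a single bag of any decomposition, so no decomposition can have width below 4. The upper and lower bounds meet at 4, so that is the treewidth.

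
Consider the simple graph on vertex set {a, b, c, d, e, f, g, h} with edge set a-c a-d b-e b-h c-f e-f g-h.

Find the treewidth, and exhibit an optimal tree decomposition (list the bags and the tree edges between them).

Treewidth 1.
One optimal decomposition is:
Bags: B1 = {g, h}  B2 = {b, h}  B3 = {b, e}  B4 = {e, f}  B5 = {c, f}  B6 = {a, c}  B7 = {a, d}
Tree: B1–B2, B2–B3, B3–B4, B4–B5, B5–B6, B6–B7

Every bag has size at most 2, so the width is 2 − 1 = 1 and tw(G) ≤ 1. G has an edge, so its treewidth is at least 1. The upper and lower bounds meet at 1, so that is the treewidth.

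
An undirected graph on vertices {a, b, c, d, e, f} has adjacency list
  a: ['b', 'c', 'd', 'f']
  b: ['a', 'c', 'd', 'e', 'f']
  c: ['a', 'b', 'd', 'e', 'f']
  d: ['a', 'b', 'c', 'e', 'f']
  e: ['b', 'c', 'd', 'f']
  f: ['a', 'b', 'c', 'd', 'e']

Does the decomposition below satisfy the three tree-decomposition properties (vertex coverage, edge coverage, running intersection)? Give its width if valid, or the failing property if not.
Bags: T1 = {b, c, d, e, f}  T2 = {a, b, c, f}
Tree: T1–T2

A tree decomposition must satisfy three properties: every vertex lies in some bag; for every edge, both endpoints lie together in some bag; and for every vertex, the bags containing it form a connected subtree. Here edge (d,a) lies in no bag, so the decomposition is invalid.

No — edge (d,a) lies in no bag.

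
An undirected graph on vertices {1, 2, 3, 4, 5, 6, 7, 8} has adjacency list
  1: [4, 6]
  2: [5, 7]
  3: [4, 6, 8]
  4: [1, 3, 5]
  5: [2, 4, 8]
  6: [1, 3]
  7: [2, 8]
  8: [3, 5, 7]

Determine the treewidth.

2

A width-2 tree decomposition is:
Bags: B1 = {2, 5, 7}  B2 = {5, 7, 8}  B3 = {4, 5, 8}  B4 = {3, 4, 8}  B5 = {1, 3, 4}  B6 = {1, 3, 6}
Tree: B1–B2, B2–B3, B3–B4, B4–B5, B5–B6
Each bag holds 3 vertices, so the decomposition has width 2, which upper-bounds the treewidth. Since 2–7–8–5–2 is a cycle in G, G is not acyclic. Forests are exactly the graphs of treewidth ≤ 1, so tw(G) ≥ 2. Hence tw(G) = 2 exactly.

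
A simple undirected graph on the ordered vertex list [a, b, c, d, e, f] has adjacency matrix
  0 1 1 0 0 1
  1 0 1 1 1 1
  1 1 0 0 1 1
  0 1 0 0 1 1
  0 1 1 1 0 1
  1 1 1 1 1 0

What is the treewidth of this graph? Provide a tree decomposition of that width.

Every bag has size at most 4, so the width is 4 − 1 = 3 and tw(G) ≤ 3. On the other hand G contains the 4-clique {b, d, e, f}. A clique must lie in a single bag of any decomposition, so no decomposition can have width below 3. The upper and lower bounds meet at 3, so that is the treewidth.

Treewidth 3.
Bags: B1 = {a, b, c, f}  B2 = {b, c, e, f}  B3 = {b, d, e, f}
Tree: B1–B2, B2–B3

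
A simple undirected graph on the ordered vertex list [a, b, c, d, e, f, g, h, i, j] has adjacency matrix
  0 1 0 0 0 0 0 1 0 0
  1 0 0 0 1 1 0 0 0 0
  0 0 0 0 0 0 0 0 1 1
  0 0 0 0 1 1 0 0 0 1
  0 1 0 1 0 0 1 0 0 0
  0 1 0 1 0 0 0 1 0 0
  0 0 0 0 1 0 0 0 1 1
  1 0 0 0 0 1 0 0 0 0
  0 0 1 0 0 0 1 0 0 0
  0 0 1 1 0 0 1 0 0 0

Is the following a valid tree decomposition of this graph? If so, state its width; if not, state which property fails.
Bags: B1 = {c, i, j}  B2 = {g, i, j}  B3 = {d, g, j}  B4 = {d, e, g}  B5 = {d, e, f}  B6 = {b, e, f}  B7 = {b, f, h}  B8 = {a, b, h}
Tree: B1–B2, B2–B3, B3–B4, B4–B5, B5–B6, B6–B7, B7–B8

Yes; width 2.

Vertex coverage: the bags together contain {a, b, c, d, e, f, g, h, i, j}, the full vertex set. Edge coverage: each edge of G has both endpoints in at least one bag. Running intersection: for every vertex, the bags containing it form a connected subtree. All three properties hold, so this is a valid tree decomposition of width max|bag| − 1 = 2, and hence tw(G) ≤ 2.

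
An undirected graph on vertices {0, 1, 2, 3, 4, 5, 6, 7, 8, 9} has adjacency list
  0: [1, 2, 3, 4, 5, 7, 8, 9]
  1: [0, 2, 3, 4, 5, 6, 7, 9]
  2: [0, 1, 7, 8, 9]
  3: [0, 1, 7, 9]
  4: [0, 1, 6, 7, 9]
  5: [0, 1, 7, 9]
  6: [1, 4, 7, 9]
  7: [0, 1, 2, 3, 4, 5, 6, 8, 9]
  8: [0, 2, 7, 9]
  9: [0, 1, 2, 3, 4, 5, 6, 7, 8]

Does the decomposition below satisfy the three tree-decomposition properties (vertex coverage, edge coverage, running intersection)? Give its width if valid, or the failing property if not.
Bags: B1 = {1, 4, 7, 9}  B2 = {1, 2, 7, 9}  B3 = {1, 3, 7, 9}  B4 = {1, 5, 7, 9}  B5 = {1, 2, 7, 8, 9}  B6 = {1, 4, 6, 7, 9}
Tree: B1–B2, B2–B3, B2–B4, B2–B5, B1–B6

A tree decomposition must satisfy three properties: every vertex lies in some bag; for every edge, both endpoints lie together in some bag; and for every vertex, the bags containing it form a connected subtree. Here vertex 0 appears in no bag, so the decomposition is invalid.

No — vertex 0 appears in no bag.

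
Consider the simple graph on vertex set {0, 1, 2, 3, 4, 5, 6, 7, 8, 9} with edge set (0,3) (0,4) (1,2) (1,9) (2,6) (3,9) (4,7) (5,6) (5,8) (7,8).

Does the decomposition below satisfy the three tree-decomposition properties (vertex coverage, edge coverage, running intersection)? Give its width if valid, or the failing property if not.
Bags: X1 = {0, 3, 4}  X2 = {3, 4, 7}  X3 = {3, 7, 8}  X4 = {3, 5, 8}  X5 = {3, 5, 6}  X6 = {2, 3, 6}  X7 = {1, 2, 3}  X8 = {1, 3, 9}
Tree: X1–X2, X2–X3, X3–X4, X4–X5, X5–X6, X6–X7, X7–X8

Vertex coverage: the bags together contain {0, 1, 2, 3, 4, 5, 6, 7, 8, 9}, the full vertex set. Edge coverage: each edge of G has both endpoints in at least one bag. Running intersection: for every vertex, the bags containing it form a connected subtree. All three properties hold, so this is a valid tree decomposition of width max|bag| − 1 = 2, and hence tw(G) ≤ 2.

Yes; width 2.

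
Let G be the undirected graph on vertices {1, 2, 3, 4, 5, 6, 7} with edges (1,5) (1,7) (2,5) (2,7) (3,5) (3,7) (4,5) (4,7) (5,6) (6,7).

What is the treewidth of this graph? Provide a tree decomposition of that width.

Every bag has size at most 3, so the width is 3 − 1 = 2 and tw(G) ≤ 2. For the lower bound, G contains the cycle 7–3–5–6–7, so G is not a forest; only forests have treewidth ≤ 1, hence tw(G) ≥ 2. Combining the bounds, tw(G) = 2.

Treewidth 2.
One optimal decomposition is:
Bags: B1 = {3, 5, 7}  B2 = {5, 6, 7}  B3 = {4, 5, 7}  B4 = {1, 5, 7}  B5 = {2, 5, 7}
Tree: B1–B2, B2–B3, B3–B4, B4–B5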